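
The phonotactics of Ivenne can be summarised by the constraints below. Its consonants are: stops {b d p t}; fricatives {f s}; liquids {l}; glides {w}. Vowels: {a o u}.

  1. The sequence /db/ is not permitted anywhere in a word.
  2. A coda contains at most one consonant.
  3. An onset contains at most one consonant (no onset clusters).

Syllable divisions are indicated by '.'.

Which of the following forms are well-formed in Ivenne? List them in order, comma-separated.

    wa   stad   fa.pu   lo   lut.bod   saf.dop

wa — σ1 onset /w/, coda /∅/ ok → well-formed
stad — violates constraint 3: syllable 1 onset /st/ has 2 consonants (> 1) → ill-formed
fa.pu — σ1 onset /f/, coda /∅/ ok; σ2 onset /p/, coda /∅/ ok → well-formed
lo — σ1 onset /l/, coda /∅/ ok → well-formed
lut.bod — σ1 onset /l/, coda /t/ ok; σ2 onset /b/, coda /d/ ok → well-formed
saf.dop — σ1 onset /s/, coda /f/ ok; σ2 onset /d/, coda /p/ ok → well-formed

wa, fa.pu, lo, lut.bod, saf.dop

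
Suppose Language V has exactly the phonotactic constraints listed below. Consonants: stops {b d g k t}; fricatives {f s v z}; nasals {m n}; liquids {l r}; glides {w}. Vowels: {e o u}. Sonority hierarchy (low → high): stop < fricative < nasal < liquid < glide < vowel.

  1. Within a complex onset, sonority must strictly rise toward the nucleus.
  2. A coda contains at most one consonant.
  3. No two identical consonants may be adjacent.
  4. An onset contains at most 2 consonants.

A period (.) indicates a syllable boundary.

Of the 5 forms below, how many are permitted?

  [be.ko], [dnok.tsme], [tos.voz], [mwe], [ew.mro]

[be.ko] — σ1 onset /b/, coda /∅/ ok; σ2 onset /k/, coda /∅/ ok → permitted
[dnok.tsme] — violates constraint 4: syllable 2 onset /tsm/ has 3 consonants (> 2) → not permitted
[tos.voz] — σ1 onset /t/, coda /s/ ok; σ2 onset /v/, coda /z/ ok → permitted
[mwe] — σ1 onset /mw/ (3→5 rises), coda /∅/ ok → permitted
[ew.mro] — σ1 onset /∅/, coda /w/ ok; σ2 onset /mr/ (3→4 rises), coda /∅/ ok → permitted
Permitted: [be.ko], [tos.voz], [mwe], [ew.mro] → 4.

4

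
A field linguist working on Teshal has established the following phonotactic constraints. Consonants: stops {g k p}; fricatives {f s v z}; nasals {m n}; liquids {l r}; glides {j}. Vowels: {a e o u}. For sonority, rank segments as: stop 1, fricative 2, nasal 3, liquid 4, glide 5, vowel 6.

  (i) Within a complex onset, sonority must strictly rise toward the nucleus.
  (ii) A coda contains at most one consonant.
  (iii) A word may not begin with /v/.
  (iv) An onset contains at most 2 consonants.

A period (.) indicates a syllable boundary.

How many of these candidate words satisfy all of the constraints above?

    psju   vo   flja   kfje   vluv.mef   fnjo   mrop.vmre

psju — violates constraint (iv): syllable 1 onset /psj/ has 3 consonants (> 2) → not permitted
vo — violates constraint (iii): word begins with /v/ → not permitted
flja — violates constraint (iv): syllable 1 onset /flj/ has 3 consonants (> 2) → not permitted
kfje — violates constraint (iv): syllable 1 onset /kfj/ has 3 consonants (> 2) → not permitted
vluv.mef — violates constraint (iii): word begins with /v/ → not permitted
fnjo — violates constraint (iv): syllable 1 onset /fnj/ has 3 consonants (> 2) → not permitted
mrop.vmre — violates constraint (iv): syllable 2 onset /vmr/ has 3 consonants (> 2) → not permitted
No form is permitted → 0.

0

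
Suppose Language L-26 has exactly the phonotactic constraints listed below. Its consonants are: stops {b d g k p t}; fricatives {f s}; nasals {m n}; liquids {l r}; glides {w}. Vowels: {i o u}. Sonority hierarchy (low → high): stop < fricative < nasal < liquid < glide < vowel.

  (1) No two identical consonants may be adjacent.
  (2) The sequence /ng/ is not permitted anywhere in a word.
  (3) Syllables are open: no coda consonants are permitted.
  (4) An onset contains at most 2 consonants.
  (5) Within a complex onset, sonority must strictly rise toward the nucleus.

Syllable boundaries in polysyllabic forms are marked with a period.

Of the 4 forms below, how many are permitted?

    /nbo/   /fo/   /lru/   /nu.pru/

2

/nbo/ — violates constraint 5: syllable 1 onset /nb/: /n/ (nasal, 3) → /b/ (stop, 1) does not rise → not permitted
/fo/ — σ1 onset /f/, coda /∅/ ok → permitted
/lru/ — violates constraint 5: syllable 1 onset /lr/: /l/ (liquid, 4) → /r/ (liquid, 4) does not rise → not permitted
/nu.pru/ — σ1 onset /n/, coda /∅/ ok; σ2 onset /pr/ (1→4 rises), coda /∅/ ok → permitted
Permitted: /fo/, /nu.pru/ → 2.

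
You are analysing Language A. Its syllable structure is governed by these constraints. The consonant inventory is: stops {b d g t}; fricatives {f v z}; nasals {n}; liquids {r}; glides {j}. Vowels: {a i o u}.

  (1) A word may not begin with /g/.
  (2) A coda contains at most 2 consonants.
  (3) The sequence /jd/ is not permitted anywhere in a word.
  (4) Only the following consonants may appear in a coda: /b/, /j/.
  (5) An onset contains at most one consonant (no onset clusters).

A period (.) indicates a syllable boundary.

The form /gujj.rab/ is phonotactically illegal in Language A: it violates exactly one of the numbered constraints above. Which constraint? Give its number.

1

/gujj.rab/: word begins with /g/.
This is a violation of constraint 1: "A word may not begin with /g/."
The remaining constraints (2, 3, 4, 5) are satisfied.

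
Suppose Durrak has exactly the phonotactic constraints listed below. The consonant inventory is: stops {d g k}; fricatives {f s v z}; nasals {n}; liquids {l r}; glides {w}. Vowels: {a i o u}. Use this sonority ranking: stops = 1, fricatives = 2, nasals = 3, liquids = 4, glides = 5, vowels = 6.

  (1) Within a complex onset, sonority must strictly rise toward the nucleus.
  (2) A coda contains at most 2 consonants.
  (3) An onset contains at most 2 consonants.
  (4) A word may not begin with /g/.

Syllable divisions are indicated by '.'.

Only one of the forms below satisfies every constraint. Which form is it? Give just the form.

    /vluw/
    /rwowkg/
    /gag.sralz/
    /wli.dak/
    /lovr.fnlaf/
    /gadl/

/vluw/

/vluw/ — σ1 onset /vl/ (2→4 rises), coda /w/ ok → well-formed
/rwowkg/ — violates constraint 2: syllable 1 coda /wkg/ has 3 consonants (> 2) → ill-formed
/gag.sralz/ — violates constraint 4: word begins with /g/ → ill-formed
/wli.dak/ — violates constraint 1: syllable 1 onset /wl/: /w/ (glide, 5) → /l/ (liquid, 4) does not rise → ill-formed
/lovr.fnlaf/ — violates constraint 3: syllable 2 onset /fnl/ has 3 consonants (> 2) → ill-formed
/gadl/ — violates constraint 4: word begins with /g/ → ill-formed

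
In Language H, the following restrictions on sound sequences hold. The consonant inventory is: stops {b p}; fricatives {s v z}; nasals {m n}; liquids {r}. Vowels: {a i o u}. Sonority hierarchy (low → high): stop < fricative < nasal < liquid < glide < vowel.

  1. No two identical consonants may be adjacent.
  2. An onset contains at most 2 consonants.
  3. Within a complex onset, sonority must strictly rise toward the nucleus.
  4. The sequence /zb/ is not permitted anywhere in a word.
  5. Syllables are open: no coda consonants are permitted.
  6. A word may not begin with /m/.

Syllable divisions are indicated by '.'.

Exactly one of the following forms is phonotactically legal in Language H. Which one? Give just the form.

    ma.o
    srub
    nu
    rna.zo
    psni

nu

ma.o — violates constraint 6: word begins with /m/ → phonotactically illegal
srub — violates constraint 5: syllable 1 coda /b/ has 1 consonant (> 0) → phonotactically illegal
nu — σ1 onset /n/, coda /∅/ ok → phonotactically legal
rna.zo — violates constraint 3: syllable 1 onset /rn/: /r/ (liquid, 4) → /n/ (nasal, 3) does not rise → phonotactically illegal
psni — violates constraint 2: syllable 1 onset /psn/ has 3 consonants (> 2) → phonotactically illegal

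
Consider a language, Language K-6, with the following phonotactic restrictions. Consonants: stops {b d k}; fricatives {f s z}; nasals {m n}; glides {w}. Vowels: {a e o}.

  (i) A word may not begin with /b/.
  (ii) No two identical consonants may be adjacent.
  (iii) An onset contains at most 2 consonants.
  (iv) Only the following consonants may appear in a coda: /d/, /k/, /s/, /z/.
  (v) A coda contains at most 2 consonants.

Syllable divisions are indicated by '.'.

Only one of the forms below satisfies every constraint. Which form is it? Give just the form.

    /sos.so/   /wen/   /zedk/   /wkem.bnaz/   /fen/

/zedk/

/sos.so/ — violates constraint (ii): adjacent identical consonants /ss/ → ill-formed
/wen/ — violates constraint (iv): syllable 1 coda contains /n/, which is not a licensed coda consonant → ill-formed
/zedk/ — σ1 onset /z/, coda /dk/ (2C) ok → well-formed
/wkem.bnaz/ — violates constraint (iv): syllable 1 coda contains /m/, which is not a licensed coda consonant → ill-formed
/fen/ — violates constraint (iv): syllable 1 coda contains /n/, which is not a licensed coda consonant → ill-formed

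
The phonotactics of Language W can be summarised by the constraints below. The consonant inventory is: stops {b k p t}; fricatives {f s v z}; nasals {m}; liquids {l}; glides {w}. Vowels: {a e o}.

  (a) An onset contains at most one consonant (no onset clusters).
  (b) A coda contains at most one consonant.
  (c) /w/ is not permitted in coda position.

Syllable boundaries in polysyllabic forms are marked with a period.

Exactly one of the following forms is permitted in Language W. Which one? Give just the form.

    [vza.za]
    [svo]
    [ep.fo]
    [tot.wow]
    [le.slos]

[vza.za] — violates constraint (a): syllable 1 onset /vz/ has 2 consonants (> 1) → not permitted
[svo] — violates constraint (a): syllable 1 onset /sv/ has 2 consonants (> 1) → not permitted
[ep.fo] — σ1 onset /∅/, coda /p/ ok; σ2 onset /f/, coda /∅/ ok → permitted
[tot.wow] — violates constraint (c): syllable 2 coda contains /w/ → not permitted
[le.slos] — violates constraint (a): syllable 2 onset /sl/ has 2 consonants (> 1) → not permitted

[ep.fo]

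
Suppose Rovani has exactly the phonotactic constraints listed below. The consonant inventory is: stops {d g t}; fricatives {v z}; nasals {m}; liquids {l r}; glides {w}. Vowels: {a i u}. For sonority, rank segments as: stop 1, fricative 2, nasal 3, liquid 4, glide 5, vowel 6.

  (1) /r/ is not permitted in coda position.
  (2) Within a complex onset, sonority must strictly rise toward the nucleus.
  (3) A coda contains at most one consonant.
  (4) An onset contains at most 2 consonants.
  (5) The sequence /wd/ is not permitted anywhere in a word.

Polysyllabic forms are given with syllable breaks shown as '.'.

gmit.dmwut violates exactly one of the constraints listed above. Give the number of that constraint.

4

gmit.dmwut: syllable 2 onset /dmw/ has 3 consonants (> 2).
This is a violation of constraint 4: "An onset contains at most 2 consonants."
The remaining constraints (1, 2, 3, 5) are satisfied.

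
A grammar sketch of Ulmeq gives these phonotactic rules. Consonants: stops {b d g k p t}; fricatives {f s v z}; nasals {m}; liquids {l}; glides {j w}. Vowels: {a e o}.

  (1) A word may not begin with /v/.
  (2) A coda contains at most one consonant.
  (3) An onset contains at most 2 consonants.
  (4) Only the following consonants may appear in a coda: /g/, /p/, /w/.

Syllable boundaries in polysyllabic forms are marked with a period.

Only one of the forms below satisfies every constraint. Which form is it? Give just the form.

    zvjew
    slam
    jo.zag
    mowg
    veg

jo.zag

zvjew — violates constraint 3: syllable 1 onset /zvj/ has 3 consonants (> 2) → phonotactically illegal
slam — violates constraint 4: syllable 1 coda contains /m/, which is not a licensed coda consonant → phonotactically illegal
jo.zag — σ1 onset /j/, coda /∅/ ok; σ2 onset /z/, coda /g/ ok → phonotactically legal
mowg — violates constraint 2: syllable 1 coda /wg/ has 2 consonants (> 1) → phonotactically illegal
veg — violates constraint 1: word begins with /v/ → phonotactically illegal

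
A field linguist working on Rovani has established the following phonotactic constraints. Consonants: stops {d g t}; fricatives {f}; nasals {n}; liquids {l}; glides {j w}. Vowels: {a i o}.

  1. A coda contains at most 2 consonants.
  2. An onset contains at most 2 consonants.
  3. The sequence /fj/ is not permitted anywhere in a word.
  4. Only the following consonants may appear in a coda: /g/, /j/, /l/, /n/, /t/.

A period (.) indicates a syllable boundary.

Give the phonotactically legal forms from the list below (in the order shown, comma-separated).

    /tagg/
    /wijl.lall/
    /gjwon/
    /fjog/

/tagg/, /wijl.lall/

/tagg/ — σ1 onset /t/, coda /gg/ (2C) ok → phonotactically legal
/wijl.lall/ — σ1 onset /w/, coda /jl/ (2C) ok; σ2 onset /l/, coda /ll/ (2C) ok → phonotactically legal
/gjwon/ — violates constraint 2: syllable 1 onset /gjw/ has 3 consonants (> 2) → phonotactically illegal
/fjog/ — violates constraint 3: contains banned sequence /fj/ → phonotactically illegal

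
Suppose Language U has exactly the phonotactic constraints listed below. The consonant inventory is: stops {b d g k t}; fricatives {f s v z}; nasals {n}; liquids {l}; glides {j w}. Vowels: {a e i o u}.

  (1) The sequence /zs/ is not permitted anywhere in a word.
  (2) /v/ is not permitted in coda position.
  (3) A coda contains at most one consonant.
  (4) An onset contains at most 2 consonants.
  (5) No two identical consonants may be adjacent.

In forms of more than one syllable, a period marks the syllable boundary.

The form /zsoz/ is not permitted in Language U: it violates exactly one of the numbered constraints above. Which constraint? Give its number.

/zsoz/: contains banned sequence /zs/.
This is a violation of constraint 1: "The sequence /zs/ is not permitted anywhere in a word."
The remaining constraints (2, 3, 4, 5) are satisfied.

1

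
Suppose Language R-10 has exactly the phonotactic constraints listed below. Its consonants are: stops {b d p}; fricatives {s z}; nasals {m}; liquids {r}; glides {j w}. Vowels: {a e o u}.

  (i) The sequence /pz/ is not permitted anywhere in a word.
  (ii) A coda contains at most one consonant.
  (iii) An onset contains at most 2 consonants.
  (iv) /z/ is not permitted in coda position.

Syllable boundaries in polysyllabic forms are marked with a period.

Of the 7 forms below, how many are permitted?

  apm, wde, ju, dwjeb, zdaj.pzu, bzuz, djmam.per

2

apm — violates constraint (ii): syllable 1 coda /pm/ has 2 consonants (> 1) → not permitted
wde — σ1 onset /wd/ (2C), coda /∅/ ok → permitted
ju — σ1 onset /j/, coda /∅/ ok → permitted
dwjeb — violates constraint (iii): syllable 1 onset /dwj/ has 3 consonants (> 2) → not permitted
zdaj.pzu — violates constraint (i): contains banned sequence /pz/ → not permitted
bzuz — violates constraint (iv): syllable 1 coda contains /z/ → not permitted
djmam.per — violates constraint (iii): syllable 1 onset /djm/ has 3 consonants (> 2) → not permitted
Permitted: wde, ju → 2.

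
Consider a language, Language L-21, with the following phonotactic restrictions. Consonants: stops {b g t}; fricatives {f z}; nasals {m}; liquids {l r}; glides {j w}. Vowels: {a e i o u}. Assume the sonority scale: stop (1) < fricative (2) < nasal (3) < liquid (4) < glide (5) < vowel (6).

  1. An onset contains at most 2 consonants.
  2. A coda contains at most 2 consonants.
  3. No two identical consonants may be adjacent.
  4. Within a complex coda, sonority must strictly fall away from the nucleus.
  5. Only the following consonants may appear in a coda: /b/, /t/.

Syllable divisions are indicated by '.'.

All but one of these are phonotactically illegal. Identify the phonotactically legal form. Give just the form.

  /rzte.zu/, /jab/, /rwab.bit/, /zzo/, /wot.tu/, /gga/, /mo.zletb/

/jab/

/rzte.zu/ — violates constraint 1: syllable 1 onset /rzt/ has 3 consonants (> 2) → phonotactically illegal
/jab/ — σ1 onset /j/, coda /b/ ok → phonotactically legal
/rwab.bit/ — violates constraint 3: adjacent identical consonants /bb/ → phonotactically illegal
/zzo/ — violates constraint 3: adjacent identical consonants /zz/ → phonotactically illegal
/wot.tu/ — violates constraint 3: adjacent identical consonants /tt/ → phonotactically illegal
/gga/ — violates constraint 3: adjacent identical consonants /gg/ → phonotactically illegal
/mo.zletb/ — violates constraint 4: syllable 2 coda /tb/: /t/ (stop, 1) → /b/ (stop, 1) does not fall → phonotactically illegal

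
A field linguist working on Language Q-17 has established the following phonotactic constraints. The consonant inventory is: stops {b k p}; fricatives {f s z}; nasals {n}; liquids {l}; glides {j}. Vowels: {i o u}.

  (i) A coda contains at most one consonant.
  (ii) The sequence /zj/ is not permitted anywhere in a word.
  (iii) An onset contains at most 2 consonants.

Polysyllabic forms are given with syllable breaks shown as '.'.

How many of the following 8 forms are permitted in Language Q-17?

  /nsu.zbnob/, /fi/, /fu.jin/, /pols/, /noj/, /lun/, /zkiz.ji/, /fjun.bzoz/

/nsu.zbnob/ — violates constraint (iii): syllable 2 onset /zbn/ has 3 consonants (> 2) → not permitted
/fi/ — σ1 onset /f/, coda /∅/ ok → permitted
/fu.jin/ — σ1 onset /f/, coda /∅/ ok; σ2 onset /j/, coda /n/ ok → permitted
/pols/ — violates constraint (i): syllable 1 coda /ls/ has 2 consonants (> 1) → not permitted
/noj/ — σ1 onset /n/, coda /j/ ok → permitted
/lun/ — σ1 onset /l/, coda /n/ ok → permitted
/zkiz.ji/ — violates constraint (ii): contains banned sequence /zj/ → not permitted
/fjun.bzoz/ — σ1 onset /fj/ (2C), coda /n/ ok; σ2 onset /bz/ (2C), coda /z/ ok → permitted
Permitted: /fi/, /fu.jin/, /noj/, /lun/, /fjun.bzoz/ → 5.

5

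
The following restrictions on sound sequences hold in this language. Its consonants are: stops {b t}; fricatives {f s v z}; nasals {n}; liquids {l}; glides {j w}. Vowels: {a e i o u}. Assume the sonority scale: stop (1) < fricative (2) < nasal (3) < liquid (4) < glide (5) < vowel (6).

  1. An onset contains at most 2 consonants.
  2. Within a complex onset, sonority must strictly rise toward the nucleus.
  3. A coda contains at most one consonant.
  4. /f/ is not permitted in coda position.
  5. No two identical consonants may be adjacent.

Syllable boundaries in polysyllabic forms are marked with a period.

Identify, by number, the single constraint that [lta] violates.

2

[lta]: syllable 1 onset /lt/: /l/ (liquid, 4) → /t/ (stop, 1) does not rise.
This is a violation of constraint 2: "Within a complex onset, sonority must strictly rise toward the nucleus."
The remaining constraints (1, 3, 4, 5) are satisfied.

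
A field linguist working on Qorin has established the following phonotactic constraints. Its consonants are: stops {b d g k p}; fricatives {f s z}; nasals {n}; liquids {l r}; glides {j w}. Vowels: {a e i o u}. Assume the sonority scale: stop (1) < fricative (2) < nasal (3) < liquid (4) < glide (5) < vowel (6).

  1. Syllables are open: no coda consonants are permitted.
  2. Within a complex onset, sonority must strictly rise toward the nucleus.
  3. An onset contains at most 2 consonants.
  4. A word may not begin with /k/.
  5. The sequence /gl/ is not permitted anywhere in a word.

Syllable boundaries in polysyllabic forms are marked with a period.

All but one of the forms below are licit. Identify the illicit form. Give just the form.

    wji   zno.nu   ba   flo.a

wji — violates constraint 2: syllable 1 onset /wj/: /w/ (glide, 5) → /j/ (glide, 5) does not rise → illicit
zno.nu — σ1 onset /zn/ (2→3 rises), coda /∅/ ok; σ2 onset /n/, coda /∅/ ok → licit
ba — σ1 onset /b/, coda /∅/ ok → licit
flo.a — σ1 onset /fl/ (2→4 rises), coda /∅/ ok; σ2 onset /∅/, coda /∅/ ok → licit

wji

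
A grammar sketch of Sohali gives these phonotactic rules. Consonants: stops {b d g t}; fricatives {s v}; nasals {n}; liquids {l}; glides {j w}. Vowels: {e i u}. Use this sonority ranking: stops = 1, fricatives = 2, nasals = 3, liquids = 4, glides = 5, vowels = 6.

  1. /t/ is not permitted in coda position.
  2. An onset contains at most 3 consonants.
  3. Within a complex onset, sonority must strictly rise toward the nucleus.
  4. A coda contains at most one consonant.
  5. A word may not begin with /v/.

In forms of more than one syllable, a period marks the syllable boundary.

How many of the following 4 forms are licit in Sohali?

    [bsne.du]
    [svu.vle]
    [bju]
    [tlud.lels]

2

[bsne.du] — σ1 onset /bsn/ (1→2→3 rises), coda /∅/ ok; σ2 onset /d/, coda /∅/ ok → licit
[svu.vle] — violates constraint 3: syllable 1 onset /sv/: /s/ (fricative, 2) → /v/ (fricative, 2) does not rise → illicit
[bju] — σ1 onset /bj/ (1→5 rises), coda /∅/ ok → licit
[tlud.lels] — violates constraint 4: syllable 2 coda /ls/ has 2 consonants (> 1) → illicit
Licit: [bsne.du], [bju] → 2.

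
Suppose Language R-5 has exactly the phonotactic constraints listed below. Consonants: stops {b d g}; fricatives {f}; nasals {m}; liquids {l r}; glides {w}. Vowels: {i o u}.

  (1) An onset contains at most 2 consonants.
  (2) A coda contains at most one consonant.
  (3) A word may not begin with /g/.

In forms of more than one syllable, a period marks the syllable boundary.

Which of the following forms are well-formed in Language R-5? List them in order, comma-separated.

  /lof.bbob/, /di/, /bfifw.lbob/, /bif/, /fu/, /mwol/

/lof.bbob/, /di/, /bif/, /fu/, /mwol/

/lof.bbob/ — σ1 onset /l/, coda /f/ ok; σ2 onset /bb/ (2C), coda /b/ ok → well-formed
/di/ — σ1 onset /d/, coda /∅/ ok → well-formed
/bfifw.lbob/ — violates constraint 2: syllable 1 coda /fw/ has 2 consonants (> 1) → ill-formed
/bif/ — σ1 onset /b/, coda /f/ ok → well-formed
/fu/ — σ1 onset /f/, coda /∅/ ok → well-formed
/mwol/ — σ1 onset /mw/ (2C), coda /l/ ok → well-formed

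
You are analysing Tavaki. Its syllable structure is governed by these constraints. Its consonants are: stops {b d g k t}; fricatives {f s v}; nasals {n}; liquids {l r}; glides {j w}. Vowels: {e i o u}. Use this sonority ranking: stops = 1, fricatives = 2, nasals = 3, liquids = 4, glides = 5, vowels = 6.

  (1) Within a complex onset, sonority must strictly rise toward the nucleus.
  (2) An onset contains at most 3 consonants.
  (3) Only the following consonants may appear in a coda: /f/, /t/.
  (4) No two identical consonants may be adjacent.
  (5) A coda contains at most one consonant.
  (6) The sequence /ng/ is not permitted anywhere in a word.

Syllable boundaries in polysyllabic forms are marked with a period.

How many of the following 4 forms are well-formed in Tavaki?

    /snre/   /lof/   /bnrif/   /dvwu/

/snre/ — σ1 onset /snr/ (2→3→4 rises), coda /∅/ ok → well-formed
/lof/ — σ1 onset /l/, coda /f/ ok → well-formed
/bnrif/ — σ1 onset /bnr/ (1→3→4 rises), coda /f/ ok → well-formed
/dvwu/ — σ1 onset /dvw/ (1→2→5 rises), coda /∅/ ok → well-formed
Well-formed: /snre/, /lof/, /bnrif/, /dvwu/ → 4.

4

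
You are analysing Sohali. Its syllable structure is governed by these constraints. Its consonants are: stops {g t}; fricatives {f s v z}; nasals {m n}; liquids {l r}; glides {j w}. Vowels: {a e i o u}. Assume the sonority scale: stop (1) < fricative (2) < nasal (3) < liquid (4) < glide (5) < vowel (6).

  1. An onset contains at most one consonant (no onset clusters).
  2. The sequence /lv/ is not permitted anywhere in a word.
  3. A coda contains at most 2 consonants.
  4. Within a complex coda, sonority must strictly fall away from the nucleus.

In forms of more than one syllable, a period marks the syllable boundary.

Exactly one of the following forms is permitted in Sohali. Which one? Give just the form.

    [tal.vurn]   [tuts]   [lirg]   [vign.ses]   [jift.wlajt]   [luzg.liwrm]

[lirg]

[tal.vurn] — violates constraint 2: contains banned sequence /lv/ → not permitted
[tuts] — violates constraint 4: syllable 1 coda /ts/: /t/ (stop, 1) → /s/ (fricative, 2) does not fall → not permitted
[lirg] — σ1 onset /l/, coda /rg/ (4→1 falls) ok → permitted
[vign.ses] — violates constraint 4: syllable 1 coda /gn/: /g/ (stop, 1) → /n/ (nasal, 3) does not fall → not permitted
[jift.wlajt] — violates constraint 1: syllable 2 onset /wl/ has 2 consonants (> 1) → not permitted
[luzg.liwrm] — violates constraint 3: syllable 2 coda /wrm/ has 3 consonants (> 2) → not permitted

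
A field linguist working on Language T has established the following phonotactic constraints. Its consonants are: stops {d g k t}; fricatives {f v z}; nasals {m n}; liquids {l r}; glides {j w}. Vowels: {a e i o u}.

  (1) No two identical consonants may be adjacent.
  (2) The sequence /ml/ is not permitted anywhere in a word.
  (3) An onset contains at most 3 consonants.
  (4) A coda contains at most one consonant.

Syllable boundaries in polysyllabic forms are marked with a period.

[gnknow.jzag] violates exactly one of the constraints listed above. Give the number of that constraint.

[gnknow.jzag]: syllable 1 onset /gnkn/ has 4 consonants (> 3).
This is a violation of constraint 3: "An onset contains at most 3 consonants."
The remaining constraints (1, 2, 4) are satisfied.

3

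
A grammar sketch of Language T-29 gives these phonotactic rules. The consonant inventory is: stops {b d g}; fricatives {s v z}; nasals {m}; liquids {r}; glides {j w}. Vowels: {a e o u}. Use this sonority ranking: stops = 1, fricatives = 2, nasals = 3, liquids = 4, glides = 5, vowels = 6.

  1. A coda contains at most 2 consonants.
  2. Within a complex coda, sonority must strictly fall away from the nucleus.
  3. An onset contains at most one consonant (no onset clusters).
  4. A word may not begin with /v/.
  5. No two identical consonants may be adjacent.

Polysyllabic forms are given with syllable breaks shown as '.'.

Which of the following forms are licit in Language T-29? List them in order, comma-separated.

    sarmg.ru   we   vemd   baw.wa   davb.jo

we, davb.jo

sarmg.ru — violates constraint 1: syllable 1 coda /rmg/ has 3 consonants (> 2) → illicit
we — σ1 onset /w/, coda /∅/ ok → licit
vemd — violates constraint 4: word begins with /v/ → illicit
baw.wa — violates constraint 5: adjacent identical consonants /ww/ → illicit
davb.jo — σ1 onset /d/, coda /vb/ (2→1 falls) ok; σ2 onset /j/, coda /∅/ ok → licit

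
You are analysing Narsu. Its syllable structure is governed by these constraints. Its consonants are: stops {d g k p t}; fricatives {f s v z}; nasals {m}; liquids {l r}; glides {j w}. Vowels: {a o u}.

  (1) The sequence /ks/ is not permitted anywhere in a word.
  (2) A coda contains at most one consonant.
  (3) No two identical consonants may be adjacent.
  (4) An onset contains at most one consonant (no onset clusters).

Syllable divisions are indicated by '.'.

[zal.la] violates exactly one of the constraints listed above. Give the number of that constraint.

[zal.la]: adjacent identical consonants /ll/.
This is a violation of constraint 3: "No two identical consonants may be adjacent."
The remaining constraints (1, 2, 4) are satisfied.

3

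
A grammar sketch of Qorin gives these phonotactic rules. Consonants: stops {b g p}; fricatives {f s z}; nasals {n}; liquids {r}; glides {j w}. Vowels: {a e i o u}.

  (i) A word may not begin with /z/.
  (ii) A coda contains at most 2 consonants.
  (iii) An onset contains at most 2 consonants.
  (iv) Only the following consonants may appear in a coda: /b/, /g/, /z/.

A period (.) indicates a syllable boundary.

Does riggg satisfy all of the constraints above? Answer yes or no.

riggg — violates constraint (ii): syllable 1 coda /ggg/ has 3 consonants (> 2) → not permitted

no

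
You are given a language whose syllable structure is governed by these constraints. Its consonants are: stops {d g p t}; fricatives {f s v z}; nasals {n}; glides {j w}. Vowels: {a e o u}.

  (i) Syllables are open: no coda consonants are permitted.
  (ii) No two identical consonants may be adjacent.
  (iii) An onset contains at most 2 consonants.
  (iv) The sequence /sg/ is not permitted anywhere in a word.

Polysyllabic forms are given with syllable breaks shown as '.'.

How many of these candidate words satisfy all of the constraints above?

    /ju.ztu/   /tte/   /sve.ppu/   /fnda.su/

/ju.ztu/ — σ1 onset /j/, coda /∅/ ok; σ2 onset /zt/ (2C), coda /∅/ ok → well-formed
/tte/ — violates constraint (ii): adjacent identical consonants /tt/ → ill-formed
/sve.ppu/ — violates constraint (ii): adjacent identical consonants /pp/ → ill-formed
/fnda.su/ — violates constraint (iii): syllable 1 onset /fnd/ has 3 consonants (> 2) → ill-formed
Well-formed: /ju.ztu/ → 1.

1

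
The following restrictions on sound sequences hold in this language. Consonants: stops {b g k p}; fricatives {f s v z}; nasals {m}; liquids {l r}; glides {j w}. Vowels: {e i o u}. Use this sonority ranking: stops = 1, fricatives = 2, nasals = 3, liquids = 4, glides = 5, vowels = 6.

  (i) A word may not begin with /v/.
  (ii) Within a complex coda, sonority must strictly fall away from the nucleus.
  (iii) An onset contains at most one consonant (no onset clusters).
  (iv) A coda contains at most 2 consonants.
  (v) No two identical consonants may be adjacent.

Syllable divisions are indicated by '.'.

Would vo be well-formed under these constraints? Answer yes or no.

no

vo — violates constraint (i): word begins with /v/ → ill-formed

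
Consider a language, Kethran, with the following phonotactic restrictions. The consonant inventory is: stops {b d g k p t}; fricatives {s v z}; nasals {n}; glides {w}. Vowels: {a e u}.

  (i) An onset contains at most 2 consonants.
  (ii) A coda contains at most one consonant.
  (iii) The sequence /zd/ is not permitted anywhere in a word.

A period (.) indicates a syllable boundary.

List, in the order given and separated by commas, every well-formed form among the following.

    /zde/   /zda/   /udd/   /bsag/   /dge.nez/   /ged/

/bsag/, /dge.nez/, /ged/

/zde/ — violates constraint (iii): contains banned sequence /zd/ → ill-formed
/zda/ — violates constraint (iii): contains banned sequence /zd/ → ill-formed
/udd/ — violates constraint (ii): syllable 1 coda /dd/ has 2 consonants (> 1) → ill-formed
/bsag/ — σ1 onset /bs/ (2C), coda /g/ ok → well-formed
/dge.nez/ — σ1 onset /dg/ (2C), coda /∅/ ok; σ2 onset /n/, coda /z/ ok → well-formed
/ged/ — σ1 onset /g/, coda /d/ ok → well-formed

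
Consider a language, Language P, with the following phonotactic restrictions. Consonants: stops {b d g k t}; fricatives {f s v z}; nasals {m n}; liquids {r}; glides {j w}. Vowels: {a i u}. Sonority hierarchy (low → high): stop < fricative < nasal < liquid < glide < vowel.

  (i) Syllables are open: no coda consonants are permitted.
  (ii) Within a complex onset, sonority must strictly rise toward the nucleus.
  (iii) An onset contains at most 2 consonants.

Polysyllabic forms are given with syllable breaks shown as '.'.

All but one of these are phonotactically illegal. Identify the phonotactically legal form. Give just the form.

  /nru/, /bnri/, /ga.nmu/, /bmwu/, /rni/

/nru/

/nru/ — σ1 onset /nr/ (3→4 rises), coda /∅/ ok → phonotactically legal
/bnri/ — violates constraint (iii): syllable 1 onset /bnr/ has 3 consonants (> 2) → phonotactically illegal
/ga.nmu/ — violates constraint (ii): syllable 2 onset /nm/: /n/ (nasal, 3) → /m/ (nasal, 3) does not rise → phonotactically illegal
/bmwu/ — violates constraint (iii): syllable 1 onset /bmw/ has 3 consonants (> 2) → phonotactically illegal
/rni/ — violates constraint (ii): syllable 1 onset /rn/: /r/ (liquid, 4) → /n/ (nasal, 3) does not rise → phonotactically illegal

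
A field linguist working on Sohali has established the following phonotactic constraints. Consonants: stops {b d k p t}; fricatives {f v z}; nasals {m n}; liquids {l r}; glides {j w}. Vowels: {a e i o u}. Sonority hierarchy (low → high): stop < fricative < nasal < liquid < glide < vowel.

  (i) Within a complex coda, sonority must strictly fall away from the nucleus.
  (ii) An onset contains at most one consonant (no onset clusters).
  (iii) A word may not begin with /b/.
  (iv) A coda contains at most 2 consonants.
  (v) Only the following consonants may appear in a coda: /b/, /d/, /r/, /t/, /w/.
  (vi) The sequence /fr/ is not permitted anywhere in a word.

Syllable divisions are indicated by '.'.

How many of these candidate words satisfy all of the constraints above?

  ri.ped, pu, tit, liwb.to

4

ri.ped — σ1 onset /r/, coda /∅/ ok; σ2 onset /p/, coda /d/ ok → licit
pu — σ1 onset /p/, coda /∅/ ok → licit
tit — σ1 onset /t/, coda /t/ ok → licit
liwb.to — σ1 onset /l/, coda /wb/ (5→1 falls) ok; σ2 onset /t/, coda /∅/ ok → licit
Licit: ri.ped, pu, tit, liwb.to → 4.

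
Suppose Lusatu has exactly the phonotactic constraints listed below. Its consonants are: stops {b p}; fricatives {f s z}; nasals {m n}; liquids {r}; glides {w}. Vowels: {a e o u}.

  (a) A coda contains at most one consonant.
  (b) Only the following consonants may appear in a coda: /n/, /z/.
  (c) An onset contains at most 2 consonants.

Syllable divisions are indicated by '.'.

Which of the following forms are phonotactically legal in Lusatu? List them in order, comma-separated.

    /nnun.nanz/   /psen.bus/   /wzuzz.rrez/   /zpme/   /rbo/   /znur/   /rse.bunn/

/nnun.nanz/ — violates constraint (a): syllable 2 coda /nz/ has 2 consonants (> 1) → phonotactically illegal
/psen.bus/ — violates constraint (b): syllable 2 coda contains /s/, which is not a licensed coda consonant → phonotactically illegal
/wzuzz.rrez/ — violates constraint (a): syllable 1 coda /zz/ has 2 consonants (> 1) → phonotactically illegal
/zpme/ — violates constraint (c): syllable 1 onset /zpm/ has 3 consonants (> 2) → phonotactically illegal
/rbo/ — σ1 onset /rb/ (2C), coda /∅/ ok → phonotactically legal
/znur/ — violates constraint (b): syllable 1 coda contains /r/, which is not a licensed coda consonant → phonotactically illegal
/rse.bunn/ — violates constraint (a): syllable 2 coda /nn/ has 2 consonants (> 1) → phonotactically illegal

/rbo/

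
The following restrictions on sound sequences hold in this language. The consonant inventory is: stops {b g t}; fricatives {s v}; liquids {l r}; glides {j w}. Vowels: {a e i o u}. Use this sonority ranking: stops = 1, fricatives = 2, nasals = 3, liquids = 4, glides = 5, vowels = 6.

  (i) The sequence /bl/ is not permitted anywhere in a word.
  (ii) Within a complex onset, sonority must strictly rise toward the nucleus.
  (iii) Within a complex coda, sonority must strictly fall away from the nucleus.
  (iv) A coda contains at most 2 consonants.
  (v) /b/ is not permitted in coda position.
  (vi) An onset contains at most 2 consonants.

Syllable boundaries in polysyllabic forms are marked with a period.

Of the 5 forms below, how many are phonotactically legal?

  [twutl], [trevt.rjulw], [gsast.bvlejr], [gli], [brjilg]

[twutl] — violates constraint (iii): syllable 1 coda /tl/: /t/ (stop, 1) → /l/ (liquid, 4) does not fall → phonotactically illegal
[trevt.rjulw] — violates constraint (iii): syllable 2 coda /lw/: /l/ (liquid, 4) → /w/ (glide, 5) does not fall → phonotactically illegal
[gsast.bvlejr] — violates constraint (vi): syllable 2 onset /bvl/ has 3 consonants (> 2) → phonotactically illegal
[gli] — σ1 onset /gl/ (1→4 rises), coda /∅/ ok → phonotactically legal
[brjilg] — violates constraint (vi): syllable 1 onset /brj/ has 3 consonants (> 2) → phonotactically illegal
Phonotactically legal: [gli] → 1.

1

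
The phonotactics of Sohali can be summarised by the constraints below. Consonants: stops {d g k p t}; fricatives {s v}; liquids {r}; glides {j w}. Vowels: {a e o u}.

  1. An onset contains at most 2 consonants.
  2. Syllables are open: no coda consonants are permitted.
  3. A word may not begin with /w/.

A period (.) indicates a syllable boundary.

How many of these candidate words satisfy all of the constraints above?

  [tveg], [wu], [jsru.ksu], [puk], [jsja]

[tveg] — violates constraint 2: syllable 1 coda /g/ has 1 consonant (> 0) → not permitted
[wu] — violates constraint 3: word begins with /w/ → not permitted
[jsru.ksu] — violates constraint 1: syllable 1 onset /jsr/ has 3 consonants (> 2) → not permitted
[puk] — violates constraint 2: syllable 1 coda /k/ has 1 consonant (> 0) → not permitted
[jsja] — violates constraint 1: syllable 1 onset /jsj/ has 3 consonants (> 2) → not permitted
No form is permitted → 0.

0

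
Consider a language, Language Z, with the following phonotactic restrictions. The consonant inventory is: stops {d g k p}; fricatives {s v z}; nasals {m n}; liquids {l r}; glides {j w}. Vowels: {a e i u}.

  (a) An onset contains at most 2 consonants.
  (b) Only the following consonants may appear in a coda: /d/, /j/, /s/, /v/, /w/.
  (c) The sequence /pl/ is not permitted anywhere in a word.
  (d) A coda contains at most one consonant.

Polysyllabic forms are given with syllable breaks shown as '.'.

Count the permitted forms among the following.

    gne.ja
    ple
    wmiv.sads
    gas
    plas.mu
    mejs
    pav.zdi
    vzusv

3

gne.ja — σ1 onset /gn/ (2C), coda /∅/ ok; σ2 onset /j/, coda /∅/ ok → permitted
ple — violates constraint (c): contains banned sequence /pl/ → not permitted
wmiv.sads — violates constraint (d): syllable 2 coda /ds/ has 2 consonants (> 1) → not permitted
gas — σ1 onset /g/, coda /s/ ok → permitted
plas.mu — violates constraint (c): contains banned sequence /pl/ → not permitted
mejs — violates constraint (d): syllable 1 coda /js/ has 2 consonants (> 1) → not permitted
pav.zdi — σ1 onset /p/, coda /v/ ok; σ2 onset /zd/ (2C), coda /∅/ ok → permitted
vzusv — violates constraint (d): syllable 1 coda /sv/ has 2 consonants (> 1) → not permitted
Permitted: gne.ja, gas, pav.zdi → 3.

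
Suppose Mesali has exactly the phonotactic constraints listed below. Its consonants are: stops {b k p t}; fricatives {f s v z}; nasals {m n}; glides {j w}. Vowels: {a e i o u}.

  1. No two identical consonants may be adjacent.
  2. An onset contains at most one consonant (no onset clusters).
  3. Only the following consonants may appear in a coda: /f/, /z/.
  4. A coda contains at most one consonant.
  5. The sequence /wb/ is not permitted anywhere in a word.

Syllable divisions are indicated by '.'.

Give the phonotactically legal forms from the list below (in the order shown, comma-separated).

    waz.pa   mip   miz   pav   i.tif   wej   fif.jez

waz.pa, miz, i.tif, fif.jez

waz.pa — σ1 onset /w/, coda /z/ ok; σ2 onset /p/, coda /∅/ ok → phonotactically legal
mip — violates constraint 3: syllable 1 coda contains /p/, which is not a licensed coda consonant → phonotactically illegal
miz — σ1 onset /m/, coda /z/ ok → phonotactically legal
pav — violates constraint 3: syllable 1 coda contains /v/, which is not a licensed coda consonant → phonotactically illegal
i.tif — σ1 onset /∅/, coda /∅/ ok; σ2 onset /t/, coda /f/ ok → phonotactically legal
wej — violates constraint 3: syllable 1 coda contains /j/, which is not a licensed coda consonant → phonotactically illegal
fif.jez — σ1 onset /f/, coda /f/ ok; σ2 onset /j/, coda /z/ ok → phonotactically legal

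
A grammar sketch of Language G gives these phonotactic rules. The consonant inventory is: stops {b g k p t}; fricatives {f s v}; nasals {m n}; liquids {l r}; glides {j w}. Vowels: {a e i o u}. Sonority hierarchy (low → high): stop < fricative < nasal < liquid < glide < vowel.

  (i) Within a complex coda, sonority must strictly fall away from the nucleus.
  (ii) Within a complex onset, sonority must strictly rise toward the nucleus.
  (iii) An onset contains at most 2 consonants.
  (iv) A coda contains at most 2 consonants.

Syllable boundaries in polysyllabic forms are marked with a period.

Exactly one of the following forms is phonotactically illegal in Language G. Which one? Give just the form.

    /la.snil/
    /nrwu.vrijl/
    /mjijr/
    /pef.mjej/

/la.snil/ — σ1 onset /l/, coda /∅/ ok; σ2 onset /sn/ (2→3 rises), coda /l/ ok → phonotactically legal
/nrwu.vrijl/ — violates constraint (iii): syllable 1 onset /nrw/ has 3 consonants (> 2) → phonotactically illegal
/mjijr/ — σ1 onset /mj/ (3→5 rises), coda /jr/ (5→4 falls) ok → phonotactically legal
/pef.mjej/ — σ1 onset /p/, coda /f/ ok; σ2 onset /mj/ (3→5 rises), coda /j/ ok → phonotactically legal

/nrwu.vrijl/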